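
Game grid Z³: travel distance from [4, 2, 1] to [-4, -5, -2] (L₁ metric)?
18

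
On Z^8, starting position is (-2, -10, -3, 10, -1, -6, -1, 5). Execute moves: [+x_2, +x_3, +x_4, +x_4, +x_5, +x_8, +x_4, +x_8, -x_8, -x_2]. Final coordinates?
(-2, -10, -2, 13, 0, -6, -1, 6)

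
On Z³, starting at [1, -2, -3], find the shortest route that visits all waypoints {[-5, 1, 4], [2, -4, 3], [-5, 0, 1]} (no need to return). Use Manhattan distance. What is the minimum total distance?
26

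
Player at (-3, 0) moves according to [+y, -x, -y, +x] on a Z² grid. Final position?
(-3, 0)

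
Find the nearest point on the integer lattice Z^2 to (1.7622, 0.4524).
(2, 0)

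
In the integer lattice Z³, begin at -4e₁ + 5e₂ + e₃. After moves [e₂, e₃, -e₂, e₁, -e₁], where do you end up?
(-4, 5, 2)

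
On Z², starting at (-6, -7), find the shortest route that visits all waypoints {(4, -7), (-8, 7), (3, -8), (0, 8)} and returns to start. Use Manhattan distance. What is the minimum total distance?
56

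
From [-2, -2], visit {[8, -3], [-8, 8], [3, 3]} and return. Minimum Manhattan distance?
54
(one optimal route: (-2, -2) → (8, -3) → (3, 3) → (-8, 8) → (-2, -2))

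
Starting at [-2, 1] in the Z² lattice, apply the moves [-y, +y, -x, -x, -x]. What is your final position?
(-5, 1)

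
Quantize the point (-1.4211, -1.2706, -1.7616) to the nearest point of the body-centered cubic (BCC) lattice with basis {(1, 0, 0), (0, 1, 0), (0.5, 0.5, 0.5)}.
(-1.5, -1.5, -1.5)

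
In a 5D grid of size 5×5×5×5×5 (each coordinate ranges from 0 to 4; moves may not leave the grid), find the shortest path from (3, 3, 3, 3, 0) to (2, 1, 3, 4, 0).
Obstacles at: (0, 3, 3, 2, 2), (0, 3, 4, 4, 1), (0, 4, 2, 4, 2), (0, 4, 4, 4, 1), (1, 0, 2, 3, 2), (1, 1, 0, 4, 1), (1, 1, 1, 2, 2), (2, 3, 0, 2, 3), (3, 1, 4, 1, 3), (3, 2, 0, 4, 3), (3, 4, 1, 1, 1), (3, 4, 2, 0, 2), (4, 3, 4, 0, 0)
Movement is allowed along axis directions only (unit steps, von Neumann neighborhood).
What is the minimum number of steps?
4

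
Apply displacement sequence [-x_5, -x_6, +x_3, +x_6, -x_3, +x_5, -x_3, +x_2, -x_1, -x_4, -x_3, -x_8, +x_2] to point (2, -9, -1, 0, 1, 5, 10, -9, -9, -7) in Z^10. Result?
(1, -7, -3, -1, 1, 5, 10, -10, -9, -7)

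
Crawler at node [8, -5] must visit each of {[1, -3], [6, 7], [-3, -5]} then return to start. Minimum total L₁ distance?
46
(one optimal route: (8, -5) → (6, 7) → (1, -3) → (-3, -5) → (8, -5))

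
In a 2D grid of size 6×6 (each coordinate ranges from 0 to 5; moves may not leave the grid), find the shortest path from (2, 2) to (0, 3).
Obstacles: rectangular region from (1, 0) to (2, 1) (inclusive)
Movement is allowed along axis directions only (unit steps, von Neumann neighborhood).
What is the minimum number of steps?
3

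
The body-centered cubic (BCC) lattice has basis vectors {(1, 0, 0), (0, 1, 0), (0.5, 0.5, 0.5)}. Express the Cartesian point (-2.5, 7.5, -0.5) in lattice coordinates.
-2b₁ + 8b₂ - b₃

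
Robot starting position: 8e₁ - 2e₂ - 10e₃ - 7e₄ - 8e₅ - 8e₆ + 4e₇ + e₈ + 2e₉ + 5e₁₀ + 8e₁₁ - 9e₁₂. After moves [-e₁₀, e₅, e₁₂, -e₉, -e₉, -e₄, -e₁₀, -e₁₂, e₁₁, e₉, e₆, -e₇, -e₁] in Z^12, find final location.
(7, -2, -10, -8, -7, -7, 3, 1, 1, 3, 9, -9)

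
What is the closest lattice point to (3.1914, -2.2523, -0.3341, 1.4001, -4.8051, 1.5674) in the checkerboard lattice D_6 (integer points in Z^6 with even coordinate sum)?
(3, -2, 0, 1, -5, 1)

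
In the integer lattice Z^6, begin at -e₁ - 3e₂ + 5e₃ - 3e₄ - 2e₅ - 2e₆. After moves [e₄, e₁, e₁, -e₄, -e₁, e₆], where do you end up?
(0, -3, 5, -3, -2, -1)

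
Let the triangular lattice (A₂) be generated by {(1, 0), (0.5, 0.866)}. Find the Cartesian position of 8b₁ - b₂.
(7.5, -0.866)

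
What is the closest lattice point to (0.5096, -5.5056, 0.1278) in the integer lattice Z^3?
(1, -6, 0)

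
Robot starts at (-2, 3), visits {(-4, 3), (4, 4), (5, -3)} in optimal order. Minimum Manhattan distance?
19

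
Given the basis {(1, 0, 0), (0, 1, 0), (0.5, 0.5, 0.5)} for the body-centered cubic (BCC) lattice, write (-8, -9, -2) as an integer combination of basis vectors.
-6b₁ - 7b₂ - 4b₃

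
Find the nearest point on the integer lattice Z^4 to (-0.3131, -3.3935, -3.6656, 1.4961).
(0, -3, -4, 1)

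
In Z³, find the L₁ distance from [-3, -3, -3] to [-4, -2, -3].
2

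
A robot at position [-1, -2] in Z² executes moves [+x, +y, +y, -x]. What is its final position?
(-1, 0)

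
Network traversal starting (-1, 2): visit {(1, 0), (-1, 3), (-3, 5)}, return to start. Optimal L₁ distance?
18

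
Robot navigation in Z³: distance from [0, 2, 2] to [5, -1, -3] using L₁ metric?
13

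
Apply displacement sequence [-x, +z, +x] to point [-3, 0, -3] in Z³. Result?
(-3, 0, -2)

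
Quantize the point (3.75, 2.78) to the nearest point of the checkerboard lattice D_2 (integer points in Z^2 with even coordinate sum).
(3, 3)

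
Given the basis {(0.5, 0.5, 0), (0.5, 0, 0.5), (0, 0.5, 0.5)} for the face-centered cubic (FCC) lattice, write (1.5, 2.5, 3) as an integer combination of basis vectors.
b₁ + 2b₂ + 4b₃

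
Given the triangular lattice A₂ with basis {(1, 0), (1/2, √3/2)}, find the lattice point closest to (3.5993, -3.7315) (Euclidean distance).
(4, -3.464)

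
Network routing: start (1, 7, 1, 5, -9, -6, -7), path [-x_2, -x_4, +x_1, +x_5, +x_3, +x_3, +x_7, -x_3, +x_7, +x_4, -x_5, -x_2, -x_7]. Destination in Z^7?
(2, 5, 2, 5, -9, -6, -6)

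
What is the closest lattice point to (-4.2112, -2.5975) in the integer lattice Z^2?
(-4, -3)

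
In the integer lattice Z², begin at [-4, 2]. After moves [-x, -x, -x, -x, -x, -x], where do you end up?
(-10, 2)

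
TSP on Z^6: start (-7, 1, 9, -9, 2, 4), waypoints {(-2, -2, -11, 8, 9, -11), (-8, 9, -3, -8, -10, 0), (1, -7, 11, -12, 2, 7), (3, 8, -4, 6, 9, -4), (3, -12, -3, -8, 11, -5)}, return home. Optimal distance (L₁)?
236
(one optimal route: (-7, 1, 9, -9, 2, 4) → (-8, 9, -3, -8, -10, 0) → (3, 8, -4, 6, 9, -4) → (-2, -2, -11, 8, 9, -11) → (3, -12, -3, -8, 11, -5) → (1, -7, 11, -12, 2, 7) → (-7, 1, 9, -9, 2, 4))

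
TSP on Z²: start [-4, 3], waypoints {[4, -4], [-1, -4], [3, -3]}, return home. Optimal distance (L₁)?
30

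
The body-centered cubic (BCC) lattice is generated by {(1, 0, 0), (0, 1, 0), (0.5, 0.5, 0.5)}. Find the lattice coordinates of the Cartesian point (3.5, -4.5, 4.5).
-b₁ - 9b₂ + 9b₃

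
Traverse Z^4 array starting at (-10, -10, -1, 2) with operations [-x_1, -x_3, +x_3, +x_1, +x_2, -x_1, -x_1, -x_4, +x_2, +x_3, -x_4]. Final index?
(-12, -8, 0, 0)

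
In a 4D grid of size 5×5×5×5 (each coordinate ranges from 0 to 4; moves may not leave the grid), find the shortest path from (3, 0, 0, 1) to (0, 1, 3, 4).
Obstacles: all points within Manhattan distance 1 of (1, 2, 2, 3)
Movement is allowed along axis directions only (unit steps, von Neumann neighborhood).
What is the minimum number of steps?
10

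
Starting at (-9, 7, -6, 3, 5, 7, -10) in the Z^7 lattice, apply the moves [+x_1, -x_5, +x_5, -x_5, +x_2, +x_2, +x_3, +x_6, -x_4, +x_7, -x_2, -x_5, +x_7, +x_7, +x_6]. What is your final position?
(-8, 8, -5, 2, 3, 9, -7)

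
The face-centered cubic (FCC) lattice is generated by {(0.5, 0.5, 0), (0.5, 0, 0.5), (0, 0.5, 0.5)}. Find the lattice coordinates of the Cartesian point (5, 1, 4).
2b₁ + 8b₂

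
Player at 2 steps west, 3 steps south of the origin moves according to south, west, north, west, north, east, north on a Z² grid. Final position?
(-3, -1)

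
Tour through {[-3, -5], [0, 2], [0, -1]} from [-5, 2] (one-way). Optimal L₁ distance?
15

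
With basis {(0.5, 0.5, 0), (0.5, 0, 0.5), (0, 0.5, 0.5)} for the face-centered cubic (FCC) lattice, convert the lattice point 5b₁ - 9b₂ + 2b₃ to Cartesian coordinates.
(-2, 3.5, -3.5)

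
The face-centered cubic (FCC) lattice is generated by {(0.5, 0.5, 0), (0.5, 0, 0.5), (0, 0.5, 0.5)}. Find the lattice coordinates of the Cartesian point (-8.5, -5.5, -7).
-7b₁ - 10b₂ - 4b₃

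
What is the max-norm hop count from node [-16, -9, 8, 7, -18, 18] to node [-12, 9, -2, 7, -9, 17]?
18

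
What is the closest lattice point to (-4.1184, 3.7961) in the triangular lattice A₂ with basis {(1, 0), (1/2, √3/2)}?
(-4, 3.464)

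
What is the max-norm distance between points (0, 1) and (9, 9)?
9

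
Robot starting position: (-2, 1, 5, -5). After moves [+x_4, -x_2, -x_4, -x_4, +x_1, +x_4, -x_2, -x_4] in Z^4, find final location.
(-1, -1, 5, -6)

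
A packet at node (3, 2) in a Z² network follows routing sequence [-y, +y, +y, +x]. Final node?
(4, 3)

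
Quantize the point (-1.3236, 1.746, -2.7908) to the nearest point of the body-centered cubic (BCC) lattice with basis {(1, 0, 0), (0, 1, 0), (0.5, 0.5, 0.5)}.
(-1.5, 1.5, -2.5)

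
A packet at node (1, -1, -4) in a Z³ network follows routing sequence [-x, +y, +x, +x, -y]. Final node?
(2, -1, -4)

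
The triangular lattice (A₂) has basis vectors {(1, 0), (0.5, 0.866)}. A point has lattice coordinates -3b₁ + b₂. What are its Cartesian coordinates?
(-2.5, 0.866)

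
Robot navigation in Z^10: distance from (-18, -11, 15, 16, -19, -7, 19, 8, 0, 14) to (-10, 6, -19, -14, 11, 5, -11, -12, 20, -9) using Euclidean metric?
75.379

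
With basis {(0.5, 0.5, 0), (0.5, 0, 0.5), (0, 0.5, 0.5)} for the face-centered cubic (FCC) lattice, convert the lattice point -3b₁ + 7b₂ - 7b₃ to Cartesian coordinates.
(2, -5, 0)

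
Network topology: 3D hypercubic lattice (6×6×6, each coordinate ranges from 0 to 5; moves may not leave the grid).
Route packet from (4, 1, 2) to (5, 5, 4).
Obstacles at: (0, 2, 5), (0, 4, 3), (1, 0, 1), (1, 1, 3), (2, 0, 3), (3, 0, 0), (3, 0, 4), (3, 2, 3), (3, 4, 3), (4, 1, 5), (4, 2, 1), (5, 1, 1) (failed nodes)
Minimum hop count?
7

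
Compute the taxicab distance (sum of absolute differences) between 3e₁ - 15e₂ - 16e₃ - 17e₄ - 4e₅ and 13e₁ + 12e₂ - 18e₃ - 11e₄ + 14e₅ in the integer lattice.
63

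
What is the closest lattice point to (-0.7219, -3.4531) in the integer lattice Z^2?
(-1, -3)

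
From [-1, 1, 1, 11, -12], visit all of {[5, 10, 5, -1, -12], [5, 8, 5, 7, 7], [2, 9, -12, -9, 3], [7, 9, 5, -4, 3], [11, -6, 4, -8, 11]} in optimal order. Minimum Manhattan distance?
154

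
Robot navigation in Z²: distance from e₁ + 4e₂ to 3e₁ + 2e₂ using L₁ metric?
4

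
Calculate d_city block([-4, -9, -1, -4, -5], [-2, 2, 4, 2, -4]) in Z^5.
25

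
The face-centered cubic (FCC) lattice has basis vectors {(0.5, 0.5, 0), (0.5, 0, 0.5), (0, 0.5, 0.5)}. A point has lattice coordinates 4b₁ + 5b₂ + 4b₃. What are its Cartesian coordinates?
(4.5, 4, 4.5)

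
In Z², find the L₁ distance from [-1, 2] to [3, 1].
5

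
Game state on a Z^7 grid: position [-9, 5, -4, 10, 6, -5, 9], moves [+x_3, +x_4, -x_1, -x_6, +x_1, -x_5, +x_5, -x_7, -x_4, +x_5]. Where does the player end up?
(-9, 5, -3, 10, 7, -6, 8)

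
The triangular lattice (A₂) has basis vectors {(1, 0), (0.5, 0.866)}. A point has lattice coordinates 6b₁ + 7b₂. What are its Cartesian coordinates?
(9.5, 6.062)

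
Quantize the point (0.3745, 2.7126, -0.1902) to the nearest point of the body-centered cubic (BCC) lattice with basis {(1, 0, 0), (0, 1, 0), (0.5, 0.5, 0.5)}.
(0.5, 2.5, -0.5)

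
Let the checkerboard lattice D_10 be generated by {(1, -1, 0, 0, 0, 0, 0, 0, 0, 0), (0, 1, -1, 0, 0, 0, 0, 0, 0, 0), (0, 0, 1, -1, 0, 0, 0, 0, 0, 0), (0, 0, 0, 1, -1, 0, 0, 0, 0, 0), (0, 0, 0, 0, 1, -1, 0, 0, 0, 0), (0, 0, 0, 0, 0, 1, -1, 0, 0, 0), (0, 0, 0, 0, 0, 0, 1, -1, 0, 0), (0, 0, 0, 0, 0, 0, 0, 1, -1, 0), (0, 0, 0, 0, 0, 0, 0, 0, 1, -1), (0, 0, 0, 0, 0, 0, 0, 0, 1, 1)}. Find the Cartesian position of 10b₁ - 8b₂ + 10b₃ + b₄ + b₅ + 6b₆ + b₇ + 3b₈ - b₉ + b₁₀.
(10, -18, 18, -9, 0, 5, -5, 2, -3, 2)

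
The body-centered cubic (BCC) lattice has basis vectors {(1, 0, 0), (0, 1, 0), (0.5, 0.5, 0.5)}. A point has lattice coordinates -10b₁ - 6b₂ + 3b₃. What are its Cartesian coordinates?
(-8.5, -4.5, 1.5)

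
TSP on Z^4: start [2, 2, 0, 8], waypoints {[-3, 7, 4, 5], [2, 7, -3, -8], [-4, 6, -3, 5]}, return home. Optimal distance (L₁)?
70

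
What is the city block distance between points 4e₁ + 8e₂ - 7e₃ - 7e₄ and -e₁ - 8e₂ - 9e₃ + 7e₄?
37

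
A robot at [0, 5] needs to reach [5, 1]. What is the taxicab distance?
9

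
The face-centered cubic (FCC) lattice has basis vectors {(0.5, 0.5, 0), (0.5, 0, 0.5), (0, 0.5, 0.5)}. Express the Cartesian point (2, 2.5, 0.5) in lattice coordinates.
4b₁ + b₃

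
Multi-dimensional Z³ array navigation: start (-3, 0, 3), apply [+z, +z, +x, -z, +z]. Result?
(-2, 0, 5)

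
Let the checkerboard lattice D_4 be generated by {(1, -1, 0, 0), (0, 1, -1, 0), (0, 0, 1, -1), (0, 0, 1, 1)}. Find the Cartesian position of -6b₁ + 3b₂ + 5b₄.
(-6, 9, 2, 5)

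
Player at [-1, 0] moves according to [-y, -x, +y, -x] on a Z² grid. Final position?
(-3, 0)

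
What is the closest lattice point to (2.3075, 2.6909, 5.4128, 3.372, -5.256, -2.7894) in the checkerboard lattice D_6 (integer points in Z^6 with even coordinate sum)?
(2, 3, 6, 3, -5, -3)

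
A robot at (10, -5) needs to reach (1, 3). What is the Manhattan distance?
17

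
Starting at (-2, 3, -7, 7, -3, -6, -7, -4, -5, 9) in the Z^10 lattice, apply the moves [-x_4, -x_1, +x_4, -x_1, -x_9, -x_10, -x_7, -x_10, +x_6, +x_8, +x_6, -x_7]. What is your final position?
(-4, 3, -7, 7, -3, -4, -9, -3, -6, 7)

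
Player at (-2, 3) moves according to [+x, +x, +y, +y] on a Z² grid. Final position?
(0, 5)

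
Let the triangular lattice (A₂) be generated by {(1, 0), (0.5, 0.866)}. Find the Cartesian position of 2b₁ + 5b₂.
(4.5, 4.33)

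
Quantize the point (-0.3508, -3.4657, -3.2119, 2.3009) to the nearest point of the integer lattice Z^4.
(0, -3, -3, 2)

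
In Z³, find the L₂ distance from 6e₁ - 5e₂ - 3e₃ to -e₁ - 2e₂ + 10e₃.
15.0665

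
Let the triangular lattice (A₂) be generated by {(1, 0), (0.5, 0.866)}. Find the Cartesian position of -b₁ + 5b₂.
(1.5, 4.33)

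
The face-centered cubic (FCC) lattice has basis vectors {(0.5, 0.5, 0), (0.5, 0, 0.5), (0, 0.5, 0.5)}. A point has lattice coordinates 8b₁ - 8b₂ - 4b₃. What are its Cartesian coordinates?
(0, 2, -6)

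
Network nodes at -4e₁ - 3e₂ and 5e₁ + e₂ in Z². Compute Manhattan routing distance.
13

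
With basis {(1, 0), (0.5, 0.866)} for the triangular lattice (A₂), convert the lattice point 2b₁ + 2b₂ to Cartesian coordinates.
(3, 1.732)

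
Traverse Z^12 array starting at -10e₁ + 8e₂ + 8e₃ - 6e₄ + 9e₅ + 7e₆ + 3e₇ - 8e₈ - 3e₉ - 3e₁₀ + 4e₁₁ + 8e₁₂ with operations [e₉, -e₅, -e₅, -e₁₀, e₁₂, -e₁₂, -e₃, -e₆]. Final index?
(-10, 8, 7, -6, 7, 6, 3, -8, -2, -4, 4, 8)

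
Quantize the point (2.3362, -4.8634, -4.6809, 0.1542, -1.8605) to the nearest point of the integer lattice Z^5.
(2, -5, -5, 0, -2)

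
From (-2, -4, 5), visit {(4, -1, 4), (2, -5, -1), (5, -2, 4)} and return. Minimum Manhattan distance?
34
(one optimal route: (-2, -4, 5) → (4, -1, 4) → (5, -2, 4) → (2, -5, -1) → (-2, -4, 5))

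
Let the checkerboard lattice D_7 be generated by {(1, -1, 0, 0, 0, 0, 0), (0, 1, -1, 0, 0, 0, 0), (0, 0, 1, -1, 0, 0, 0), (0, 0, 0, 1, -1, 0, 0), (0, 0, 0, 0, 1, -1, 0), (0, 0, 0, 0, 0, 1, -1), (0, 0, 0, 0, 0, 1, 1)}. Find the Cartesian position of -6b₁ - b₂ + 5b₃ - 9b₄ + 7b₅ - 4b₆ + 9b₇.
(-6, 5, 6, -14, 16, -2, 13)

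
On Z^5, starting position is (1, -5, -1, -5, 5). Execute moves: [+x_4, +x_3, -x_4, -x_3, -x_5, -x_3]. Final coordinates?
(1, -5, -2, -5, 4)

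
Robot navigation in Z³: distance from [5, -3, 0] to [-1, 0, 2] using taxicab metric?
11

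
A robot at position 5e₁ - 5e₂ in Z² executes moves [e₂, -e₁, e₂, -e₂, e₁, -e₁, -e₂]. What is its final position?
(4, -5)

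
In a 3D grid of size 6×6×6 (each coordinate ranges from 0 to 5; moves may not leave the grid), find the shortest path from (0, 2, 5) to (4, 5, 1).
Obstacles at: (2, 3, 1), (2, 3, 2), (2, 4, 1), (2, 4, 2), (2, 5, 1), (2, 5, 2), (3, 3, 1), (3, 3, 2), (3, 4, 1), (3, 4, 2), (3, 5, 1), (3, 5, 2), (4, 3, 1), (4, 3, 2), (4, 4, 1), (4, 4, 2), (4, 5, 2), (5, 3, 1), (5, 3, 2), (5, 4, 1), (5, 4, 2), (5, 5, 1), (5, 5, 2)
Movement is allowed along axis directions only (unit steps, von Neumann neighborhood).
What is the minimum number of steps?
13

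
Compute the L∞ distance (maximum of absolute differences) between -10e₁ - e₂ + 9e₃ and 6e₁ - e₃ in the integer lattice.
16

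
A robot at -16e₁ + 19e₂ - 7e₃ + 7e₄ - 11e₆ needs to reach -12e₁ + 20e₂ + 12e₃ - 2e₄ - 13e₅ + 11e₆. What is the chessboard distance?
22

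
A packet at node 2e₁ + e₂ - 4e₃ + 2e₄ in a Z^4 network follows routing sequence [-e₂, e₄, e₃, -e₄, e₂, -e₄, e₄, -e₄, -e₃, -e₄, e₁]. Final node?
(3, 1, -4, 0)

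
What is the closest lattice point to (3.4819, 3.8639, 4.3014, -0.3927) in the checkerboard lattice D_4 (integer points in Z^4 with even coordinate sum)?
(4, 4, 4, 0)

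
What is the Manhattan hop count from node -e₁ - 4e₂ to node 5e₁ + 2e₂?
12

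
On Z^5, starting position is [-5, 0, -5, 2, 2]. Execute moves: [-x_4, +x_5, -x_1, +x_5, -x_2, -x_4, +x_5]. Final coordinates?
(-6, -1, -5, 0, 5)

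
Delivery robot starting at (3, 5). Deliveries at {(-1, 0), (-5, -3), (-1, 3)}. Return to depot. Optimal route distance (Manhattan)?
32
(one optimal route: (3, 5) → (-1, 0) → (-5, -3) → (-1, 3) → (3, 5))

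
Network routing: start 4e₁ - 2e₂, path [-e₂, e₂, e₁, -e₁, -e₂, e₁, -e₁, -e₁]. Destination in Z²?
(3, -3)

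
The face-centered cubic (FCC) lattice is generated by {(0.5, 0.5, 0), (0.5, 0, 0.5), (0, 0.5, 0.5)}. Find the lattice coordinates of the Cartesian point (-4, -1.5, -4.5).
-b₁ - 7b₂ - 2b₃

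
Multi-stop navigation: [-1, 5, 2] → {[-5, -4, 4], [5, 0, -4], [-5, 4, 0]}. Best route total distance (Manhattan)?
41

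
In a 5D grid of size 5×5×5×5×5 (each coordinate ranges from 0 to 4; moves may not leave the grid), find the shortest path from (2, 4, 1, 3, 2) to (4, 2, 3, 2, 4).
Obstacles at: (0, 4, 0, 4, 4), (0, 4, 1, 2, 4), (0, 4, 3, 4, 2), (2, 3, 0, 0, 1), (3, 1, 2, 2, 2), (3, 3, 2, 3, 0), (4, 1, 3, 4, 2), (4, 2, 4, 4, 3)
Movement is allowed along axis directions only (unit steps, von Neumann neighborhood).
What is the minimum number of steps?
9
(one shortest path: (2, 4, 1, 3, 2) → (3, 4, 1, 3, 2) → (4, 4, 1, 3, 2) → (4, 3, 1, 3, 2) → (4, 2, 1, 3, 2) → (4, 2, 2, 3, 2) → (4, 2, 3, 3, 2) → (4, 2, 3, 2, 2) → (4, 2, 3, 2, 3) → (4, 2, 3, 2, 4))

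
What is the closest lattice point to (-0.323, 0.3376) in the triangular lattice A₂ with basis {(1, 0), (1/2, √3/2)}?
(0, 0)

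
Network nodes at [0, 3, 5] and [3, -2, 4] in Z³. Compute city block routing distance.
9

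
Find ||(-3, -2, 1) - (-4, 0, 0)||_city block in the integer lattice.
4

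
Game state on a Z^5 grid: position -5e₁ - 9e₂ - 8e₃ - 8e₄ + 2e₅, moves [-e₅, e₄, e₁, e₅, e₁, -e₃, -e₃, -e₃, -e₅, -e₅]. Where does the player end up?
(-3, -9, -11, -7, 0)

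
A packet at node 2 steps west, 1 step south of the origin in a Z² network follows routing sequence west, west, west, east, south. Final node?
(-4, -2)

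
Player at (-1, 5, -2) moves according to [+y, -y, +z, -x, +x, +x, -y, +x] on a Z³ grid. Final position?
(1, 4, -1)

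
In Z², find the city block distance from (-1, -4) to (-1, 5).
9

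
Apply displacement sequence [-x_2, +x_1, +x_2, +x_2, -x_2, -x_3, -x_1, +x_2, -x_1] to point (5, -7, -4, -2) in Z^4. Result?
(4, -6, -5, -2)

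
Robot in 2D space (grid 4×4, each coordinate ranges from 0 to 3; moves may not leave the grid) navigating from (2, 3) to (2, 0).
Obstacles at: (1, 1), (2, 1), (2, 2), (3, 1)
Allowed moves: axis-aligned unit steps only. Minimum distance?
7
(one shortest path: (2, 3) → (1, 3) → (0, 3) → (0, 2) → (0, 1) → (0, 0) → (1, 0) → (2, 0))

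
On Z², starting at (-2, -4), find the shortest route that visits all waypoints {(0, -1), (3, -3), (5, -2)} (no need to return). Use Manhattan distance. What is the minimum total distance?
13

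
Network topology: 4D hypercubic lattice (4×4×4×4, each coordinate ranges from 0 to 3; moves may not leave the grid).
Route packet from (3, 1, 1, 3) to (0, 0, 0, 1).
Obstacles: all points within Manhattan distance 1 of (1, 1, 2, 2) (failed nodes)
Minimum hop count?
7
(one shortest path: (3, 1, 1, 3) → (2, 1, 1, 3) → (1, 1, 1, 3) → (0, 1, 1, 3) → (0, 0, 1, 3) → (0, 0, 0, 3) → (0, 0, 0, 2) → (0, 0, 0, 1))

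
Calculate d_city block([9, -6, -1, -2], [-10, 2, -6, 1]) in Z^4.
35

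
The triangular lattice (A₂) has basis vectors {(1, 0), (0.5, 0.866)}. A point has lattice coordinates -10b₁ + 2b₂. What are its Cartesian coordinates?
(-9, 1.732)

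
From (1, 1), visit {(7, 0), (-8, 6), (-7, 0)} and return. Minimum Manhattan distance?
42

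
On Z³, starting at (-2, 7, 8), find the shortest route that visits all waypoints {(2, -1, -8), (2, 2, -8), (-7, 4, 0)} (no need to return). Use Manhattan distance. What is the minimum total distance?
38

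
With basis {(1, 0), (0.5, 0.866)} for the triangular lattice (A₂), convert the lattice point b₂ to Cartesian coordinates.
(0.5, 0.866)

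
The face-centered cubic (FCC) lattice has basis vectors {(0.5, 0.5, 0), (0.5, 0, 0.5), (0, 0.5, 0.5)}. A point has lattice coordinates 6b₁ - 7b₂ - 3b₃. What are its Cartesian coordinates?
(-0.5, 1.5, -5)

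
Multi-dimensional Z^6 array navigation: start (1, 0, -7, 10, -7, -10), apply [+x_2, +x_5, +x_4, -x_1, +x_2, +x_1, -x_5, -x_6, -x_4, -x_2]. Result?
(1, 1, -7, 10, -7, -11)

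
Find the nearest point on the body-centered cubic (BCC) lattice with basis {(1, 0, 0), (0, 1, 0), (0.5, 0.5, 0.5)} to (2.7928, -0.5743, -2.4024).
(2.5, -0.5, -2.5)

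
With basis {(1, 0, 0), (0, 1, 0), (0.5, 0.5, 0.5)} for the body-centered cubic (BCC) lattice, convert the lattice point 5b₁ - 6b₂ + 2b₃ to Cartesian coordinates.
(6, -5, 1)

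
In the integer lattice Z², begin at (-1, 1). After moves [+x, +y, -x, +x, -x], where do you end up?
(-1, 2)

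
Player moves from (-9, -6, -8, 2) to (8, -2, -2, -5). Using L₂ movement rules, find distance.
19.7484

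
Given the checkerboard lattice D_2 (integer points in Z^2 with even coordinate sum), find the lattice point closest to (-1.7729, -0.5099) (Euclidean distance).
(-2, 0)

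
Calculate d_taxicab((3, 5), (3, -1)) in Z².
6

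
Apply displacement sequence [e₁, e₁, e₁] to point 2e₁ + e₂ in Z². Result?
(5, 1)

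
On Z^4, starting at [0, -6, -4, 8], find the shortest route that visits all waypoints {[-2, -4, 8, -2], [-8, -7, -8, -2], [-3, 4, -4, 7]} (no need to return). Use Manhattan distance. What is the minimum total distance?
68
(one optimal route: (0, -6, -4, 8) → (-3, 4, -4, 7) → (-8, -7, -8, -2) → (-2, -4, 8, -2))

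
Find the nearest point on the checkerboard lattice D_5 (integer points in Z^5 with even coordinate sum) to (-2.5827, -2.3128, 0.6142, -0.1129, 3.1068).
(-2, -2, 1, 0, 3)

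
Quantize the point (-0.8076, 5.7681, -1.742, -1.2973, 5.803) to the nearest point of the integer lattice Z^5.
(-1, 6, -2, -1, 6)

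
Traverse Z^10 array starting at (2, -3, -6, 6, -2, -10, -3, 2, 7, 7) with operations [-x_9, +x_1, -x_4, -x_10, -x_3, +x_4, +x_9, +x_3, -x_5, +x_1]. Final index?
(4, -3, -6, 6, -3, -10, -3, 2, 7, 6)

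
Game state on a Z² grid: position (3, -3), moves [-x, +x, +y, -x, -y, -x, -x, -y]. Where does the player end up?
(0, -4)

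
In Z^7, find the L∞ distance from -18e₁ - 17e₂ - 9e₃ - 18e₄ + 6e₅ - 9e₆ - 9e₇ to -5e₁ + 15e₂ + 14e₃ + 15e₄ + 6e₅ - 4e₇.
33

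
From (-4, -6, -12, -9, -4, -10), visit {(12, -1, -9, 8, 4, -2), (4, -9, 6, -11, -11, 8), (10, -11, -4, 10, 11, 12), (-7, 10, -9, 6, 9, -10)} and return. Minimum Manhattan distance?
256
(one optimal route: (-4, -6, -12, -9, -4, -10) → (4, -9, 6, -11, -11, 8) → (10, -11, -4, 10, 11, 12) → (12, -1, -9, 8, 4, -2) → (-7, 10, -9, 6, 9, -10) → (-4, -6, -12, -9, -4, -10))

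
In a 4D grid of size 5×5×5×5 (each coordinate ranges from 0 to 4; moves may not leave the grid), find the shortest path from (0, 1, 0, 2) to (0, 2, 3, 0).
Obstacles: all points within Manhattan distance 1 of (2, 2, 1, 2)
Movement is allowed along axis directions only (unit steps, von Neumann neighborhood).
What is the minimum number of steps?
6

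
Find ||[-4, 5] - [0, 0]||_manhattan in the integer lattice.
9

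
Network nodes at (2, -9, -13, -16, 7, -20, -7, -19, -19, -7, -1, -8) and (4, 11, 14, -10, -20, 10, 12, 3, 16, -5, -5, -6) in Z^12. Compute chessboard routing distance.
35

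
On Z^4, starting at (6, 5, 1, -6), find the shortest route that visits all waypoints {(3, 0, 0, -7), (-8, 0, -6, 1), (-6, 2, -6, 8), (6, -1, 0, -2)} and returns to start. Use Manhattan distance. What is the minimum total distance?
88
(one optimal route: (6, 5, 1, -6) → (3, 0, 0, -7) → (-8, 0, -6, 1) → (-6, 2, -6, 8) → (6, -1, 0, -2) → (6, 5, 1, -6))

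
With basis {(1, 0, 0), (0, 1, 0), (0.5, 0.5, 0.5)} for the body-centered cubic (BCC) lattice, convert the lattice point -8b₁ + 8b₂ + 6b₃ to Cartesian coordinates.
(-5, 11, 3)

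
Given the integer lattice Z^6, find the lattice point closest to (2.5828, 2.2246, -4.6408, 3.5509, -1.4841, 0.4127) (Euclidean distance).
(3, 2, -5, 4, -1, 0)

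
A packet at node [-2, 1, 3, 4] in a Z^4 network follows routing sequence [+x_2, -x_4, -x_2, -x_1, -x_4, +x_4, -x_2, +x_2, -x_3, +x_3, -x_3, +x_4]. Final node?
(-3, 1, 2, 4)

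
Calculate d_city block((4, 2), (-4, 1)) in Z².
9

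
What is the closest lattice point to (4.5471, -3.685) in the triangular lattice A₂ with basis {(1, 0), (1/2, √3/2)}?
(5, -3.464)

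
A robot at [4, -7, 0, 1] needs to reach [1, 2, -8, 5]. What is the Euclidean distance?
13.0384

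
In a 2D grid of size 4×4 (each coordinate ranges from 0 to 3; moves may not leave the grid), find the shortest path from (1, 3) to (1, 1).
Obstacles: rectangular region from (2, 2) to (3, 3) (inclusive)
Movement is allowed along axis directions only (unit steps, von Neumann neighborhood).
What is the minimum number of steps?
2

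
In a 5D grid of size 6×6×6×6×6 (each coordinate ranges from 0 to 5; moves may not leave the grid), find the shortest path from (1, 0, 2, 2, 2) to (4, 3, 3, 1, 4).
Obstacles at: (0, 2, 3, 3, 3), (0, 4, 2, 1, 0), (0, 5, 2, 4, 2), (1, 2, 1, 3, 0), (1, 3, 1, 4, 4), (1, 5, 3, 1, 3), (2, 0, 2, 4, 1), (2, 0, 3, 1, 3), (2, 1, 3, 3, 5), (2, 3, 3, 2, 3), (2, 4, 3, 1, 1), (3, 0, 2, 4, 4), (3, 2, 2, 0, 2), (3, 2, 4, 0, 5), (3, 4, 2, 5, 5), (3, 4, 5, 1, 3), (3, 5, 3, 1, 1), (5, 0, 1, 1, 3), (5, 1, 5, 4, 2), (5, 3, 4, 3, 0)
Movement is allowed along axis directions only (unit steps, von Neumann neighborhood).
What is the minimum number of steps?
10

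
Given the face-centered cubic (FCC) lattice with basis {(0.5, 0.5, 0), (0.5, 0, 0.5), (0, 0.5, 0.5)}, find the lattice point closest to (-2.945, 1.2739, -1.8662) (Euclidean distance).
(-3, 1, -2)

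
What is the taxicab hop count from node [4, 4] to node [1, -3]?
10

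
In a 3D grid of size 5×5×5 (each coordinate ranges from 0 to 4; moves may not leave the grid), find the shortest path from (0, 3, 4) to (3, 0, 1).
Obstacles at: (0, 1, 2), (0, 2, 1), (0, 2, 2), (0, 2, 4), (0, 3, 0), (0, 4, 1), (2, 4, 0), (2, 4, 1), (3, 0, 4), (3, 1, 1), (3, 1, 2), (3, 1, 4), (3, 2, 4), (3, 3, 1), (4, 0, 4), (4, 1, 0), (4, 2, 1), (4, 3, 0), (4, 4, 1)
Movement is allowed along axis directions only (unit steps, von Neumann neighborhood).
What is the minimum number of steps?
9
(one shortest path: (0, 3, 4) → (1, 3, 4) → (2, 3, 4) → (3, 3, 4) → (3, 3, 3) → (3, 2, 3) → (3, 1, 3) → (3, 0, 3) → (3, 0, 2) → (3, 0, 1))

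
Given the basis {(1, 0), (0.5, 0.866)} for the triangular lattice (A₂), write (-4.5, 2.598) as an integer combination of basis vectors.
-6b₁ + 3b₂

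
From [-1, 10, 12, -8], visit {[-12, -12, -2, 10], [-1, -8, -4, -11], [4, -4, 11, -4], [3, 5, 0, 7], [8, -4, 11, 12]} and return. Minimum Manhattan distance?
186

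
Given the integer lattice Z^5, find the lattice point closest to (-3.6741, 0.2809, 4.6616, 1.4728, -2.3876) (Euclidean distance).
(-4, 0, 5, 1, -2)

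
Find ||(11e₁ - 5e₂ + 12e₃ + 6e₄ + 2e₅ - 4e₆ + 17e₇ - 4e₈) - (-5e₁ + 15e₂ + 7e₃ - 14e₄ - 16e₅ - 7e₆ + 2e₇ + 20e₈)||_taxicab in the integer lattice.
121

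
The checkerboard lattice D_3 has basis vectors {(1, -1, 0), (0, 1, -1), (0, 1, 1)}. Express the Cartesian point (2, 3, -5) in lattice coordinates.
2b₁ + 5b₂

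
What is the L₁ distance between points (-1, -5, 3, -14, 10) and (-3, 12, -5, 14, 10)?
55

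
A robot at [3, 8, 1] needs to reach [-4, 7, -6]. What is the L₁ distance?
15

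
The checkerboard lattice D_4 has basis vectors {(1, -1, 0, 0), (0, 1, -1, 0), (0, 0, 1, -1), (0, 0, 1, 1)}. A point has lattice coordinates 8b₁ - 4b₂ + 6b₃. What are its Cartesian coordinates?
(8, -12, 10, -6)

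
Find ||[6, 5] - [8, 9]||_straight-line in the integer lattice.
4.47214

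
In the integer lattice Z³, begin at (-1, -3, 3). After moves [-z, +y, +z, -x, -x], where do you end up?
(-3, -2, 3)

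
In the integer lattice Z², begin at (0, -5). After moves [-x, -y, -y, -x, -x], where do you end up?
(-3, -7)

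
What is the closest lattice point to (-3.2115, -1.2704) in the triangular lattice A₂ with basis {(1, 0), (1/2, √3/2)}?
(-3.5, -0.866)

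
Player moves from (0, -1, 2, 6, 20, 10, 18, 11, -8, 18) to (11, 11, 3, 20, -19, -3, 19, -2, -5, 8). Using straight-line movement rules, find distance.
49.3052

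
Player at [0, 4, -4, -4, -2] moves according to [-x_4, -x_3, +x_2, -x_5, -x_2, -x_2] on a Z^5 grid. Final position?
(0, 3, -5, -5, -3)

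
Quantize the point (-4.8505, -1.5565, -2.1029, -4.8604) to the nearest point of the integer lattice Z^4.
(-5, -2, -2, -5)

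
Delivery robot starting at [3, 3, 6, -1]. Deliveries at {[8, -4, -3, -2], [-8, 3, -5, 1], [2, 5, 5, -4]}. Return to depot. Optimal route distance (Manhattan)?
84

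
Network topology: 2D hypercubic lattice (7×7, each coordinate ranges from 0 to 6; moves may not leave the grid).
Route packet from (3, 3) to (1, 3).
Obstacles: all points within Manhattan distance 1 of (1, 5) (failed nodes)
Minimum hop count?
2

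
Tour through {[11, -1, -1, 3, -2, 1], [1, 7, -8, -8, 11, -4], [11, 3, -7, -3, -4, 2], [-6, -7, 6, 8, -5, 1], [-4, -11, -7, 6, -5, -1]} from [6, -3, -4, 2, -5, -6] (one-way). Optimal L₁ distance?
151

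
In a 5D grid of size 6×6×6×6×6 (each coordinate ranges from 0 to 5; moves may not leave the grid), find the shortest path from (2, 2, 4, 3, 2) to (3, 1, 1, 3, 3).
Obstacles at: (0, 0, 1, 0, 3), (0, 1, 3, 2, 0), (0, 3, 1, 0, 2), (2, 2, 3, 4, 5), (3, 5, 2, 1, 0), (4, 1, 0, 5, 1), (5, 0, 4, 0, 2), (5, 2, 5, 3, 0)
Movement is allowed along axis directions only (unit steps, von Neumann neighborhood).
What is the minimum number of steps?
6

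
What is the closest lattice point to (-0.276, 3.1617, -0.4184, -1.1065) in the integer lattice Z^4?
(0, 3, 0, -1)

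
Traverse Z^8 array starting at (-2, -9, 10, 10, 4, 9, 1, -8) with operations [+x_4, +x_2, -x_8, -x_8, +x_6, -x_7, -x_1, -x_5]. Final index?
(-3, -8, 10, 11, 3, 10, 0, -10)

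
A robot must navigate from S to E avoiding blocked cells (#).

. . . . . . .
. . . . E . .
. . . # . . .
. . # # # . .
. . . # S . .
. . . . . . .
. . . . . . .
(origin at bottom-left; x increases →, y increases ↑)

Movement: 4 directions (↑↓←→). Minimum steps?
5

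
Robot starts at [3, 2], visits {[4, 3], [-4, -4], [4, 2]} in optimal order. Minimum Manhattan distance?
17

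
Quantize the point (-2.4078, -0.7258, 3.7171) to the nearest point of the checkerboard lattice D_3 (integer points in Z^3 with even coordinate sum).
(-3, -1, 4)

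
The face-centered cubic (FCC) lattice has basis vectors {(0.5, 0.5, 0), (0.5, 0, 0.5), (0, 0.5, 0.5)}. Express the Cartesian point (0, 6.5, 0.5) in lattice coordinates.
6b₁ - 6b₂ + 7b₃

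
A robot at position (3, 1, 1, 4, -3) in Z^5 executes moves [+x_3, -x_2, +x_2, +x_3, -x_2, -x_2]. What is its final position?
(3, -1, 3, 4, -3)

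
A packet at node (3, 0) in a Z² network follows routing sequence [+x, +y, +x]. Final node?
(5, 1)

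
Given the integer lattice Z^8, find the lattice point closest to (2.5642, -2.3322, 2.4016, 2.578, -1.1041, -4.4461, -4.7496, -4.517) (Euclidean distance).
(3, -2, 2, 3, -1, -4, -5, -5)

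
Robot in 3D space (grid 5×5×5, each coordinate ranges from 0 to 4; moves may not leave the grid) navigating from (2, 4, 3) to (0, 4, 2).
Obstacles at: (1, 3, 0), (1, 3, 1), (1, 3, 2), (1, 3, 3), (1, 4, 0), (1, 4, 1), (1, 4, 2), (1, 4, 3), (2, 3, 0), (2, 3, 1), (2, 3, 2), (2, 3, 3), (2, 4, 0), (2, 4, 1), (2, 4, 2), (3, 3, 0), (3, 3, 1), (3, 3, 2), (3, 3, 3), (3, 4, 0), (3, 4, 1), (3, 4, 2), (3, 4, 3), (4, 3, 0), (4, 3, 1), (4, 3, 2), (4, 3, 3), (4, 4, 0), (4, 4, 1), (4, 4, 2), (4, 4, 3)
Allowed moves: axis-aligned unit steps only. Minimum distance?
5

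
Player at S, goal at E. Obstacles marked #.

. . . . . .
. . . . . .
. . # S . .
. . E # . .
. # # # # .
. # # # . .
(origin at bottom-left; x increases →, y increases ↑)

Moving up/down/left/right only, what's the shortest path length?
6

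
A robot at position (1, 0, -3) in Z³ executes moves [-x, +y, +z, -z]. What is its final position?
(0, 1, -3)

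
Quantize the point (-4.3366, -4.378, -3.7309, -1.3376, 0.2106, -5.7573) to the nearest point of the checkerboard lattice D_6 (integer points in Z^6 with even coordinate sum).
(-4, -5, -4, -1, 0, -6)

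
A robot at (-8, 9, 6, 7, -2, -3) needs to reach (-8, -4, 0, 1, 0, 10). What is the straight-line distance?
20.347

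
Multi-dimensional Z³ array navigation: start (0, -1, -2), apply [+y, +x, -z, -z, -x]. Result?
(0, 0, -4)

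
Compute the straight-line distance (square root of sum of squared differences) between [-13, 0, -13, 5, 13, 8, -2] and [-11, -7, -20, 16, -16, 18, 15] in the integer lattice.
38.1182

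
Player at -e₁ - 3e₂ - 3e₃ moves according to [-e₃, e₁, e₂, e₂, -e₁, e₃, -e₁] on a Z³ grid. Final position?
(-2, -1, -3)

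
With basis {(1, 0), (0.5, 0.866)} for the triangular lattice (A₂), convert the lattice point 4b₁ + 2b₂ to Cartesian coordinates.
(5, 1.732)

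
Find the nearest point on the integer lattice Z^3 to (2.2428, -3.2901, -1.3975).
(2, -3, -1)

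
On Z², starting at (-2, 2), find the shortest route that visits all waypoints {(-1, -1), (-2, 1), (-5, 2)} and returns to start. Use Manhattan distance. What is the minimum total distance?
14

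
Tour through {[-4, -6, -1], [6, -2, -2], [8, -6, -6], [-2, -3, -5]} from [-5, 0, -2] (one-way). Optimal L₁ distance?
39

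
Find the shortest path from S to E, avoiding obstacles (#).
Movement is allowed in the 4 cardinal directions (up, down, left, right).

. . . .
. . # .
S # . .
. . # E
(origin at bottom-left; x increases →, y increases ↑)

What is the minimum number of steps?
8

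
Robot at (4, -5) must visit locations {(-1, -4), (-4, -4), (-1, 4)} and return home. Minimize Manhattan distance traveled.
34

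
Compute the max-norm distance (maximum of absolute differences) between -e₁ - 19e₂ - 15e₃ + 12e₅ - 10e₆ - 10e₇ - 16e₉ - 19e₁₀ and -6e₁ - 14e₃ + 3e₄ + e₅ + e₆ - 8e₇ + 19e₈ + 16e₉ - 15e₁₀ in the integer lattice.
32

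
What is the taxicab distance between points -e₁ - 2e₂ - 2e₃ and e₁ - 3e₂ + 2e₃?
7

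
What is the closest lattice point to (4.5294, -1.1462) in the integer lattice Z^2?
(5, -1)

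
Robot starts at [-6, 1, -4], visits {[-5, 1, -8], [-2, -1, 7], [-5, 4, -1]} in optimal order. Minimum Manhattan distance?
31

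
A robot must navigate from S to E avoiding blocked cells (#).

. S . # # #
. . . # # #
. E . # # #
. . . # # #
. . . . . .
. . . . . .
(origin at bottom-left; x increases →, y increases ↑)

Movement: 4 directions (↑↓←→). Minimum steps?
2
(one shortest path: (1, 5) → (1, 4) → (1, 3))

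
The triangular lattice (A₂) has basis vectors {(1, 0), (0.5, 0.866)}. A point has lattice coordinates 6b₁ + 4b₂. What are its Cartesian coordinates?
(8, 3.464)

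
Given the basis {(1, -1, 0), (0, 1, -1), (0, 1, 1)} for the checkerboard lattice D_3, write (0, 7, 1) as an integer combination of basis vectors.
3b₂ + 4b₃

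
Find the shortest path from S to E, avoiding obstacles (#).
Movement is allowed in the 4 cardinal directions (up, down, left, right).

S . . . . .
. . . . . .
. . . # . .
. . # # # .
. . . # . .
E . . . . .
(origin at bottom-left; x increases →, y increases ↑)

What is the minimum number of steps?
5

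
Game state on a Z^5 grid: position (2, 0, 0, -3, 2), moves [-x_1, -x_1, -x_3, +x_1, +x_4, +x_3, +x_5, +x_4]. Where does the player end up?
(1, 0, 0, -1, 3)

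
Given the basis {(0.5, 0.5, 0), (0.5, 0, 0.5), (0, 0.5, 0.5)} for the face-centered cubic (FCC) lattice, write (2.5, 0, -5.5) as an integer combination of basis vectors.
8b₁ - 3b₂ - 8b₃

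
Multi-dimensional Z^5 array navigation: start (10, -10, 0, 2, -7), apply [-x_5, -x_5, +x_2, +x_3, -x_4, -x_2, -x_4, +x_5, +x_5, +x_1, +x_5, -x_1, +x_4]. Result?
(10, -10, 1, 1, -6)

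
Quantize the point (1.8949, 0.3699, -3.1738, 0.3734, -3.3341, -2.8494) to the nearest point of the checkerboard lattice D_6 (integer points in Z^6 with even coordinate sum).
(2, 0, -3, 1, -3, -3)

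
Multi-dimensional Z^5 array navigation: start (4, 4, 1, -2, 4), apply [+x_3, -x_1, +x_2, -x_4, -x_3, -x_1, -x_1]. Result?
(1, 5, 1, -3, 4)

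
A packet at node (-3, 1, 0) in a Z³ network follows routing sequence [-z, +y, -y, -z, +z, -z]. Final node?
(-3, 1, -2)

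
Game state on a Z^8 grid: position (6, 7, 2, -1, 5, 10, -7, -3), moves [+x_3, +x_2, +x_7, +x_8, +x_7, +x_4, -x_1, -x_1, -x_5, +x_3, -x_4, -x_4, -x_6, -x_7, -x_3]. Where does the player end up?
(4, 8, 3, -2, 4, 9, -6, -2)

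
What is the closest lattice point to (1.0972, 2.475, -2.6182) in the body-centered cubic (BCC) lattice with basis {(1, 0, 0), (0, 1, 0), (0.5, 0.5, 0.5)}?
(1.5, 2.5, -2.5)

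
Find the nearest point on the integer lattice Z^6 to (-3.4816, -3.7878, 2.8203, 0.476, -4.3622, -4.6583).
(-3, -4, 3, 0, -4, -5)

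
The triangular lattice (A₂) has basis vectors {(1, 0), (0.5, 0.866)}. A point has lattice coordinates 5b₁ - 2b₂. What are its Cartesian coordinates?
(4, -1.732)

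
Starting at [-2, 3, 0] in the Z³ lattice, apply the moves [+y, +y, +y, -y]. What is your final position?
(-2, 5, 0)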